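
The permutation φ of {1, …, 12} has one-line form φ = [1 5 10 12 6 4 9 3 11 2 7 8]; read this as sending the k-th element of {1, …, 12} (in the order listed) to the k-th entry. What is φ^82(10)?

5

Tracing 10 → 2 → … returns to 10 after 8 steps, so 10 lies in an 8-cycle (2, 5, 6, 4, 12, 8, 3, 10).
Since the cycle has length 8, φ^82 acts on it the same as φ^2 (82 mod 8 = 2).
Advancing 2 steps from 10: 10 → 2 → 5.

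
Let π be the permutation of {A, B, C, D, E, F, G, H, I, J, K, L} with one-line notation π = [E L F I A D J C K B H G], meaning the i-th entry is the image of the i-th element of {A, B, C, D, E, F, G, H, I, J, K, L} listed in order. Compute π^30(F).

F

Tracing F → D → … returns to F after 6 steps, so F lies in a 6-cycle (C F D I K H).
Since the cycle has length 6, π^30 acts on it the same as π^0 (30 mod 6 = 0).
So π^30(F) = F.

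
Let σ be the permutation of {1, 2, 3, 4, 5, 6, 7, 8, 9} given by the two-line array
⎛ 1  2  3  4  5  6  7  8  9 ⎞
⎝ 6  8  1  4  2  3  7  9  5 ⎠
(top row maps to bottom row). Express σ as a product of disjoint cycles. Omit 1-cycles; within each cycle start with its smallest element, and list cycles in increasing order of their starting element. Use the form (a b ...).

From 1: 1 → 6 → 3 → 1, closing the cycle (1 6 3).
Continuing from each remaining unvisited element yields (1 6 3)(2 8 9 5).

(1 6 3)(2 8 9 5)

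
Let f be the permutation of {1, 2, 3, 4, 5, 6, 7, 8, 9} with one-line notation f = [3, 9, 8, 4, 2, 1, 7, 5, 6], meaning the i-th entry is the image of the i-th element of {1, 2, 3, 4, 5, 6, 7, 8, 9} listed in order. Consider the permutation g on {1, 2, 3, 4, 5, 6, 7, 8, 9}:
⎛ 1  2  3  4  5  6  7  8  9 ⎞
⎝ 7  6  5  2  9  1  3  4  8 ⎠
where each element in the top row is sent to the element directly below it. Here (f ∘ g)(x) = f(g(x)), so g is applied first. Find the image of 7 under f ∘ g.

8

g(7) = 3, then f(3) = 8; composing gives (f ∘ g)(7) = 8.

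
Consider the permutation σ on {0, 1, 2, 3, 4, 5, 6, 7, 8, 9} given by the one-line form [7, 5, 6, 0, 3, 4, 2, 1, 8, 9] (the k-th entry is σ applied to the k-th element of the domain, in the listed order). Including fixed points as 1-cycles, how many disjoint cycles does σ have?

4

The cycle decomposition is (0 7 1 5 4 3)(2 6)(8)(9), which has 4 cycles (counting 1-cycles).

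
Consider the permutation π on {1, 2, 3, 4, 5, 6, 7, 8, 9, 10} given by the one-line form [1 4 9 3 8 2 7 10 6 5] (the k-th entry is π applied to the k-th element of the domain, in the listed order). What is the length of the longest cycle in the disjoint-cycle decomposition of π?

Decomposing into disjoint cycles gives (2, 4, 3, 9, 6)(5, 8, 10); the longest has length 5.

5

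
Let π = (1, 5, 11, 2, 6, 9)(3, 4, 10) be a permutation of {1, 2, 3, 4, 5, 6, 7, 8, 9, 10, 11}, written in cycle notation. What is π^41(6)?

2

6 lies in the 6-cycle (1, 5, 11, 2, 6, 9).
On a 6-cycle, π^6 is the identity, so π^41 = π^5 there (41 ≡ 5 mod 6).
Advancing 5 steps from 6: 6 → 9 → 1 → 5 → 11 → 2.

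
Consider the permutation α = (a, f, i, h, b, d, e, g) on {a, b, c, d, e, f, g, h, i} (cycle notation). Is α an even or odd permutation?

The cycle lengths are 8, 1.
A cycle is odd iff its length is even; α has 1 even-length cycle, so sgn(α) = (−1)^1 and α is odd.

odd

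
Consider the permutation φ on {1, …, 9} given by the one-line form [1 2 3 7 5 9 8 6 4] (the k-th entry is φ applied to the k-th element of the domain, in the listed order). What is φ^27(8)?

Tracing 8 → 6 → … returns to 8 after 5 steps, so 8 lies in a 5-cycle (4 7 8 6 9).
Powers repeat with period 5 on this cycle, and 27 mod 5 = 2, so φ^27(8) = φ^2(8).
Advancing 2 steps from 8: 8 → 6 → 9.

9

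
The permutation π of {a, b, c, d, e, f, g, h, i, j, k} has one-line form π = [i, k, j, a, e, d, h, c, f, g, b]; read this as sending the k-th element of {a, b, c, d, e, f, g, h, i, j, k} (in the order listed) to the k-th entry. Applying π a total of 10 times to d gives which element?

Tracing d → a → … returns to d after 4 steps, so d lies in a 4-cycle (a, i, f, d).
Since the cycle has length 4, π^10 acts on it the same as π^2 (10 mod 4 = 2).
Stepping 2 places around the cycle: d → a → i.

i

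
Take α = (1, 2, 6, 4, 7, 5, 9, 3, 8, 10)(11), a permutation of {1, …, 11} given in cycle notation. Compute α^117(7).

7 lies in the 10-cycle (1, 2, 6, 4, 7, 5, 9, 3, 8, 10).
Powers repeat with period 10 on this cycle, and 117 mod 10 = 7, so α^117(7) = α^7(7).
Advancing 7 steps from 7: 7 → 5 → 9 → 3 → 8 → 10 → 1 → 2.

2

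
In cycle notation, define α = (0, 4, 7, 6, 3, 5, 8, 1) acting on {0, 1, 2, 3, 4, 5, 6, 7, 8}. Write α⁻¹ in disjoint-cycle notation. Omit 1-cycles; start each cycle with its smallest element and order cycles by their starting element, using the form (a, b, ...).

Inverting a permutation written in cycle notation just reverses the order within every cycle.
After reversing and putting each cycle's least element first, α⁻¹ = (0, 1, 8, 5, 3, 6, 7, 4).

(0, 1, 8, 5, 3, 6, 7, 4)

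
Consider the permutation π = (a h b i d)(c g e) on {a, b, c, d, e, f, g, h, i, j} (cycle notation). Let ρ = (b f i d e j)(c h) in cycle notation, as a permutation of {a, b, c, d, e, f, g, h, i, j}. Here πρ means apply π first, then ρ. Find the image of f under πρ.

First apply π: π(f) = f, then ρ(f) = i. Thus (πρ)(f) = i.

i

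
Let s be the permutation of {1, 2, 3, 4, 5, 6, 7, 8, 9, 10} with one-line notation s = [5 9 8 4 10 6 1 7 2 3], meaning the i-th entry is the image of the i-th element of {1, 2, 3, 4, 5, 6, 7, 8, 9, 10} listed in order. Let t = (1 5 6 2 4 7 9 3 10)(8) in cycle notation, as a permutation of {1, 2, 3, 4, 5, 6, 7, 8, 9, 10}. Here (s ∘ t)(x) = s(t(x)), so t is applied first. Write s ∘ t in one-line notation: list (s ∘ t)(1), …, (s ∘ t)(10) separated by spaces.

For each element, apply t then s: 1 → 5 → 10; 2 → 4 → 4; 3 → 10 → 3; 4 → 7 → 1; 5 → 6 → 6; 6 → 2 → 9; 7 → 9 → 2; 8 → 8 → 7; 9 → 3 → 8; 10 → 1 → 5.
Collecting the images, s ∘ t = [10 4 3 1 6 9 2 7 8 5].

10 4 3 1 6 9 2 7 8 5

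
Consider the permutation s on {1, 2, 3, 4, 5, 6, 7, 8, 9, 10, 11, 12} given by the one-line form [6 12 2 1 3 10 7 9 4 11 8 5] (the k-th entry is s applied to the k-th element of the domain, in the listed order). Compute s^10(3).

12

Tracing 3 → 2 → … returns to 3 after 4 steps, so 3 lies in a 4-cycle (2 12 5 3).
Powers repeat with period 4 on this cycle, and 10 mod 4 = 2, so s^10(3) = s^2(3).
Stepping 2 places around the cycle: 3 → 2 → 12.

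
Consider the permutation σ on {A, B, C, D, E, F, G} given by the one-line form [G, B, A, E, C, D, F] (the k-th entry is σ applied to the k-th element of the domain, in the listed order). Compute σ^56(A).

Tracing A → G → … returns to A after 6 steps, so A lies in a 6-cycle (A, G, F, D, E, C).
On a 6-cycle, σ^6 is the identity, so σ^56 = σ^2 there (56 ≡ 2 mod 6).
Stepping 2 places around the cycle: A → G → F.

F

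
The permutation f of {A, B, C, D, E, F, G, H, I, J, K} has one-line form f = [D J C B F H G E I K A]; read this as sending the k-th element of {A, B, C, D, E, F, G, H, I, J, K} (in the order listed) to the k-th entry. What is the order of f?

15

Writing f as disjoint cycles, the cycle lengths are 5, 3, 1, 1, 1.
The order of f is the least common multiple of its cycle lengths: lcm(5, 3) = 15.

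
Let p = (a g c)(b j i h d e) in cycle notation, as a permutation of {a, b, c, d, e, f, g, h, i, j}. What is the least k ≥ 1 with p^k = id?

6

The disjoint cycles have lengths 6, 3, 1.
The order of p is the least common multiple of its cycle lengths: lcm(6, 3) = 6.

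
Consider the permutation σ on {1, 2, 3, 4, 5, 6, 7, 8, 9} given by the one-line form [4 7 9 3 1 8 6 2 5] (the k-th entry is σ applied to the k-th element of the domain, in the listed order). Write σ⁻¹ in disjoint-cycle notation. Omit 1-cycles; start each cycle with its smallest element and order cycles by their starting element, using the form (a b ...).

First write σ in disjoint cycles: (1 4 3 9 5)(2 7 6 8).
The inverse reverses every cycle; in canonical form, σ⁻¹ = (1 5 9 3 4)(2 8 6 7).

(1 5 9 3 4)(2 8 6 7)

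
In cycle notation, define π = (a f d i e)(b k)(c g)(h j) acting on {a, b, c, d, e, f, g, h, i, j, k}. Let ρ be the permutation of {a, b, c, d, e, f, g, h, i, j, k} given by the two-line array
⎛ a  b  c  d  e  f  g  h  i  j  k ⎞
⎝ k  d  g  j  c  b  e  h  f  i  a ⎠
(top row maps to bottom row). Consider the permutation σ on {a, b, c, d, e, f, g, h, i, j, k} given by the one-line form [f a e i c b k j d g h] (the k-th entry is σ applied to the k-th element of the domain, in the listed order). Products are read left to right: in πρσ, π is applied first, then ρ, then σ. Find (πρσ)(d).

b

Chase d: π(d) = i; ρ(i) = f; σ(f) = b. Hence (πρσ)(d) = b.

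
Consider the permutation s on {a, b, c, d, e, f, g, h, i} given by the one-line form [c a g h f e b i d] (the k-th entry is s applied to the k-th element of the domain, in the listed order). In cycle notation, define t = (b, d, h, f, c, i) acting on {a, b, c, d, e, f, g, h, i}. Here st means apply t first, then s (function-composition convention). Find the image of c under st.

d

First apply t: t(c) = i, then s(i) = d. Thus (st)(c) = d.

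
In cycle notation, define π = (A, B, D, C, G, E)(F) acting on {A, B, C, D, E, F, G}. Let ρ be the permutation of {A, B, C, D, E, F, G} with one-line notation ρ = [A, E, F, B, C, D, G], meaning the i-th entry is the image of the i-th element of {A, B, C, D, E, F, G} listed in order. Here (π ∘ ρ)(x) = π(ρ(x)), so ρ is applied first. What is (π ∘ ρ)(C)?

(π ∘ ρ)(C) = π(ρ(C)). ρ(C) = F, then π(F) = F. So (π ∘ ρ)(C) = F.

F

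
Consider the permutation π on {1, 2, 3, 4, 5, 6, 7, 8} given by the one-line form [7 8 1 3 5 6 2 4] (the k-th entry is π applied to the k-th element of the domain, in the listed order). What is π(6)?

6

6 is element number 6 of the domain, and entry number 6 of the one-line form is 6, so π(6) = 6.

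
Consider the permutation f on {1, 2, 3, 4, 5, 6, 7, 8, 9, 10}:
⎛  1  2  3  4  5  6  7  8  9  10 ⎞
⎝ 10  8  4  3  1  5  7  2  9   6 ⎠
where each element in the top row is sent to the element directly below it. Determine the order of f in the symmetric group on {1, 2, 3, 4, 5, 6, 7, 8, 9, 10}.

4

Writing f as disjoint cycles, the cycle lengths are 4, 2, 2, 1, 1.
The order is lcm(4, 2, 2) = 4.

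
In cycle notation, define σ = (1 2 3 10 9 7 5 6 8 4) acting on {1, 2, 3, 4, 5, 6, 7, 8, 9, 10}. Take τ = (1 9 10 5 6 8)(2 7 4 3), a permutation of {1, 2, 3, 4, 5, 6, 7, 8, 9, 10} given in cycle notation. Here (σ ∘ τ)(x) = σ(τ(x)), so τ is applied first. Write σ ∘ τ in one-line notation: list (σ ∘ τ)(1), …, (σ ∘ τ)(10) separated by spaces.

For each element, apply τ then σ: 1 → 9 → 7; 2 → 7 → 5; 3 → 2 → 3; 4 → 3 → 10; 5 → 6 → 8; 6 → 8 → 4; 7 → 4 → 1; 8 → 1 → 2; 9 → 10 → 9; 10 → 5 → 6.
Collecting the images, σ ∘ τ = [7 5 3 10 8 4 1 2 9 6].

7 5 3 10 8 4 1 2 9 6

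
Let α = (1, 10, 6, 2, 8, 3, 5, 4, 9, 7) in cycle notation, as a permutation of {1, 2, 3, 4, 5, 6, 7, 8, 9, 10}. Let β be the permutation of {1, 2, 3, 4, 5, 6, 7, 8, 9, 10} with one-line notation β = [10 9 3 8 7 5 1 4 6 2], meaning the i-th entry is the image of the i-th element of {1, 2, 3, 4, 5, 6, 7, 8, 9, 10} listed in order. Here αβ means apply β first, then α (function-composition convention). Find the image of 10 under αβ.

8

β(10) = 2, then α(2) = 8; composing gives (αβ)(10) = 8.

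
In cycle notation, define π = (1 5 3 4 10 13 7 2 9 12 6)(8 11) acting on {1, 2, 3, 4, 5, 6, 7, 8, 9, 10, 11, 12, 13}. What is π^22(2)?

2 lies in the 11-cycle (1 5 3 4 10 13 7 2 9 12 6).
Since the cycle has length 11, π^22 acts on it the same as π^0 (22 mod 11 = 0).
So π^22(2) = 2.

2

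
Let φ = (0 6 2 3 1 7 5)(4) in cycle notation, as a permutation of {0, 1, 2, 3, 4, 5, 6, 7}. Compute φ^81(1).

6

1 lies in the 7-cycle (0 6 2 3 1 7 5).
Since the cycle has length 7, φ^81 acts on it the same as φ^4 (81 mod 7 = 4).
Stepping 4 places around the cycle: 1 → 7 → 5 → 0 → 6.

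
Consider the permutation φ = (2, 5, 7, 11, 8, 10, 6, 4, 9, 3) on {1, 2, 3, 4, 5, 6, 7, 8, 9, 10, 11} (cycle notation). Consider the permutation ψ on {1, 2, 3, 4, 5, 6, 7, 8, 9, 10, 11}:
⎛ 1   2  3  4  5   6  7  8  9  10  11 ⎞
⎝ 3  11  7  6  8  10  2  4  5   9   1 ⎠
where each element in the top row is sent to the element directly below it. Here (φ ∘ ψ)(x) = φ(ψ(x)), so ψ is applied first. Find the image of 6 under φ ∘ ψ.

6

ψ(6) = 10, then φ(10) = 6; composing gives (φ ∘ ψ)(6) = 6.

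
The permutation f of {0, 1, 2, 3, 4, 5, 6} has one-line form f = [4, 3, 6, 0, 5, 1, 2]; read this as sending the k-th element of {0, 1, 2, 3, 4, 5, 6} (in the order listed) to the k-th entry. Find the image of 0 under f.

0 is element number 1 of the domain, and entry number 1 of the one-line form is 4, so f(0) = 4.

4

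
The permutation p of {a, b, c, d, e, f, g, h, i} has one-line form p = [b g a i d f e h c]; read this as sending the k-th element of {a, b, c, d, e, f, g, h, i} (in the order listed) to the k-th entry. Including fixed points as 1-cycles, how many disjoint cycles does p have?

3

The cycle decomposition is (a b g e d i c)(f)(h), which has 3 cycles (counting 1-cycles).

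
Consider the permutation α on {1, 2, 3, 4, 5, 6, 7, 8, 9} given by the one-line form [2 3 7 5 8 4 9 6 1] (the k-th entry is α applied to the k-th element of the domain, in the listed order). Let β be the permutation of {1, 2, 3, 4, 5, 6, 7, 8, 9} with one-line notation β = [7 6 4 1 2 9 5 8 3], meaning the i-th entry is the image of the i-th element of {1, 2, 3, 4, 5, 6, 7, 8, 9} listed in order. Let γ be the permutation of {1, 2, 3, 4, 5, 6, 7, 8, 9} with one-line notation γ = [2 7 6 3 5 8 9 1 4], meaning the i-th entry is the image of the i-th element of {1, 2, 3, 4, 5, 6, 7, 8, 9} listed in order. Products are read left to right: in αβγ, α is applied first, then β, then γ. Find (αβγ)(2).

(αβγ)(2) = γ(β(α(2))). α(2) = 3, then β(3) = 4, then γ(4) = 3, so the result is 3.

3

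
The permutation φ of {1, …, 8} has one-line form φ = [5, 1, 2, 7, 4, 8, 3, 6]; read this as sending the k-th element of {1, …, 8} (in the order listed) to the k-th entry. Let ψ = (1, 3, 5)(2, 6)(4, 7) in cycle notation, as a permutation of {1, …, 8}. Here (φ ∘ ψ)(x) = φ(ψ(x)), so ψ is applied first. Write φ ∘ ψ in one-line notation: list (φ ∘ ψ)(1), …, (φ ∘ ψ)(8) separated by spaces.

(φ ∘ ψ)(x) = φ(ψ(x)). Computing each image: φ(ψ(1)) = φ(3) = 2, φ(ψ(2)) = φ(6) = 8, φ(ψ(3)) = φ(5) = 4, φ(ψ(4)) = φ(7) = 3, φ(ψ(5)) = φ(1) = 5, φ(ψ(6)) = φ(2) = 1, φ(ψ(7)) = φ(4) = 7, φ(ψ(8)) = φ(8) = 6.
Hence φ ∘ ψ = [2 8 4 3 5 1 7 6].

2 8 4 3 5 1 7 6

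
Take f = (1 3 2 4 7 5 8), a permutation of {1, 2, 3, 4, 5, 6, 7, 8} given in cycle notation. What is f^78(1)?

1 lies in the 7-cycle (1 3 2 4 7 5 8).
Since the cycle has length 7, f^78 acts on it the same as f^1 (78 mod 7 = 1).
Stepping 1 place around the cycle: 1 → 3.

3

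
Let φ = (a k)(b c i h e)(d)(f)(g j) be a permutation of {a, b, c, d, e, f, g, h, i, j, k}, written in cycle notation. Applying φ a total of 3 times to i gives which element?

i lies in the 5-cycle (b c i h e).
Stepping 3 places around the cycle: i → h → e → b.

b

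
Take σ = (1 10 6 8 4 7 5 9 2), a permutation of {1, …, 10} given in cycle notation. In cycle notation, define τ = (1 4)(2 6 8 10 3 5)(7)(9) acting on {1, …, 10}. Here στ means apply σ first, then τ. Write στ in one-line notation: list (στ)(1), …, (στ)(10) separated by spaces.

3 4 5 7 9 10 2 1 6 8

For each element, apply σ then τ: 1 → 10 → 3; 2 → 1 → 4; 3 → 3 → 5; 4 → 7 → 7; 5 → 9 → 9; 6 → 8 → 10; 7 → 5 → 2; 8 → 4 → 1; 9 → 2 → 6; 10 → 6 → 8.
So στ in one-line form is 3 4 5 7 9 10 2 1 6 8.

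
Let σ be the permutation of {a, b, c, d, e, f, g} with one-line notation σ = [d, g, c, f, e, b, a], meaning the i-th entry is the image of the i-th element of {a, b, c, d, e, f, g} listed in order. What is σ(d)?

d is element number 4 of the domain, and entry number 4 of the one-line form is f, so σ(d) = f.

f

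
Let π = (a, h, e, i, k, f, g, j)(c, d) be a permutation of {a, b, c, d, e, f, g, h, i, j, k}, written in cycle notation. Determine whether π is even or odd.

The cycle lengths are 8, 2, 1.
A cycle of length ℓ contributes ℓ−1 transpositions, so π is a product of 7 + 1 = 8 transpositions — even.

even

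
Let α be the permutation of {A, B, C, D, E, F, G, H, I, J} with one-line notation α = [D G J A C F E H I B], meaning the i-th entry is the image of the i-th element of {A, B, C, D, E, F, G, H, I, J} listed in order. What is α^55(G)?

Tracing G → E → … returns to G after 5 steps, so G lies in a 5-cycle (B, G, E, C, J).
Powers repeat with period 5 on this cycle, and 55 mod 5 = 0, so α^55(G) = α^0(G).
So α^55(G) = G.

G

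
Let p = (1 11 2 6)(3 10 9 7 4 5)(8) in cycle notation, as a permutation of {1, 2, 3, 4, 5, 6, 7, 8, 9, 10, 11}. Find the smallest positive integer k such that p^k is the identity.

12

The disjoint cycles have lengths 6, 4, 1.
Since disjoint cycles commute, ord(p) = lcm(6, 4) = 12.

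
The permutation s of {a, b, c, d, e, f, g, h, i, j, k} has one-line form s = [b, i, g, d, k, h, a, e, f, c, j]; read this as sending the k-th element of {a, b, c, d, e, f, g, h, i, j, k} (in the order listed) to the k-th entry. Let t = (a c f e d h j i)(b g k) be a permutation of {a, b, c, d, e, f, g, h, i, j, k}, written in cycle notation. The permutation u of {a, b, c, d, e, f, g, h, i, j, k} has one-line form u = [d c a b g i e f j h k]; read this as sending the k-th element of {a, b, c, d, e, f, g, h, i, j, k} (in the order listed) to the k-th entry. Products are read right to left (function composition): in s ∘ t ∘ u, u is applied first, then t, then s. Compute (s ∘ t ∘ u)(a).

e

Apply the permutations in order: u(a) = d, then t(d) = h, then s(h) = e. So (s ∘ t ∘ u)(a) = e.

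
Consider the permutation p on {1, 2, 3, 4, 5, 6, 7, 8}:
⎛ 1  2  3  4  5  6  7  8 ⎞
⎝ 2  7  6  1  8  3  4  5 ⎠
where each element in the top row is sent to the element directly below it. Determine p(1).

2

The entry below 1 in the array is 2, so p(1) = 2.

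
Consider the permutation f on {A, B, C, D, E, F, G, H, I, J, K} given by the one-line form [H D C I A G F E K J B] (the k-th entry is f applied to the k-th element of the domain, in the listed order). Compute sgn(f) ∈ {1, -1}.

1

In disjoint-cycle form the cycle lengths are 4, 3, 2, 1, 1.
A cycle of length ℓ contributes ℓ−1 transpositions, so f is a product of 3 + 2 + 1 = 6 transpositions — even.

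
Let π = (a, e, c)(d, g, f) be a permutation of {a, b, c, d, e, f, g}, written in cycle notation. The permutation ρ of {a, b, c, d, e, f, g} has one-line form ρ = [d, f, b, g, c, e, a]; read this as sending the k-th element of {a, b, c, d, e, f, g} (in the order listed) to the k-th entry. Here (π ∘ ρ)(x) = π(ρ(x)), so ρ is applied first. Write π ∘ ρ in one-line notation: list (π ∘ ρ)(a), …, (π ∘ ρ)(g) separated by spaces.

g d b f a c e

(π ∘ ρ)(x) = π(ρ(x)). Computing each image: π(ρ(a)) = π(d) = g, π(ρ(b)) = π(f) = d, π(ρ(c)) = π(b) = b, π(ρ(d)) = π(g) = f, π(ρ(e)) = π(c) = a, π(ρ(f)) = π(e) = c, π(ρ(g)) = π(a) = e.
Hence π ∘ ρ = [g d b f a c e].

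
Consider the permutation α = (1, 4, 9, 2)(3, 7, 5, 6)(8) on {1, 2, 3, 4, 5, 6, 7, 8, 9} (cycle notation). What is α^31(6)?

5

6 lies in the 4-cycle (3, 7, 5, 6).
Powers repeat with period 4 on this cycle, and 31 mod 4 = 3, so α^31(6) = α^3(6).
Stepping 3 places around the cycle: 6 → 3 → 7 → 5.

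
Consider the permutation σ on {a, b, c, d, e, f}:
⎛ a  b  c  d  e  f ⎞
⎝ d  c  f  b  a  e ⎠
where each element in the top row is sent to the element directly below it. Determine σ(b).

The entry below b in the array is c, so σ(b) = c.

c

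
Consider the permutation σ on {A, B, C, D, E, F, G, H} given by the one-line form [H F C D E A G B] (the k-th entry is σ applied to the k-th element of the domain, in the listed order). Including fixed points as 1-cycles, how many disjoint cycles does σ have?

The cycle decomposition is (A, H, B, F)(C)(D)(E)(G), which has 5 cycles (counting 1-cycles).

5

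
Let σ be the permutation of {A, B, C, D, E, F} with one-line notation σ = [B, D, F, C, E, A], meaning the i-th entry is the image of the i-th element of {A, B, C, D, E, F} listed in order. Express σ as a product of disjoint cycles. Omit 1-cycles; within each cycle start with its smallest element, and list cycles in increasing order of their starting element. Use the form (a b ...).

Iterating σ from A gives A → B → D → C → F → A; that is the 5-cycle (A B D C F).
Continuing from each remaining unvisited element yields (A B D C F).

(A B D C F)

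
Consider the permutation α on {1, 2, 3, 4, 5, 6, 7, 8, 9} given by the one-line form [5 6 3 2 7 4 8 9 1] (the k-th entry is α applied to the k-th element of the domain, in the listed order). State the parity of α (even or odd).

In disjoint-cycle form the cycle lengths are 5, 3, 1.
A cycle of length ℓ contributes ℓ−1 transpositions, so α is a product of 4 + 2 = 6 transpositions — even.

even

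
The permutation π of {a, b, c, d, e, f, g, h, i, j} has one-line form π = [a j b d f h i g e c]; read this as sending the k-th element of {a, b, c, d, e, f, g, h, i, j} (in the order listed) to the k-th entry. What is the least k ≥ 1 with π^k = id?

15

Writing π as disjoint cycles, the cycle lengths are 5, 3, 1, 1.
Since disjoint cycles commute, ord(π) = lcm(5, 3) = 15.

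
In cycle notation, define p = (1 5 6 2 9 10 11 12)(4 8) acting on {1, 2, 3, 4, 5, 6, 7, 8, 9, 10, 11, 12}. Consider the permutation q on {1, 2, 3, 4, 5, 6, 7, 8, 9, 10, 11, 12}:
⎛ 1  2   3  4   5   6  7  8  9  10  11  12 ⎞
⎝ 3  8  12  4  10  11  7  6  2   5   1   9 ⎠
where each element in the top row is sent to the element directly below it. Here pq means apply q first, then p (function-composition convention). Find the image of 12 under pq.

10

First apply q: q(12) = 9, then p(9) = 10. Thus (pq)(12) = 10.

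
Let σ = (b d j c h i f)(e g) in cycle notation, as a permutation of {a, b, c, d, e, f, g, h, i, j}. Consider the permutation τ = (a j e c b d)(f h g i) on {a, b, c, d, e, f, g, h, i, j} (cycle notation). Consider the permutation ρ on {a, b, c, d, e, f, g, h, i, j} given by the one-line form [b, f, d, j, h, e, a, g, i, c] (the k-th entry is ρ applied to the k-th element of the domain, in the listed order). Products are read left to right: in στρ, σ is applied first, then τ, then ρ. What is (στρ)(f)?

(στρ)(f) = ρ(τ(σ(f))). σ(f) = b, then τ(b) = d, then ρ(d) = j, so the result is j.

j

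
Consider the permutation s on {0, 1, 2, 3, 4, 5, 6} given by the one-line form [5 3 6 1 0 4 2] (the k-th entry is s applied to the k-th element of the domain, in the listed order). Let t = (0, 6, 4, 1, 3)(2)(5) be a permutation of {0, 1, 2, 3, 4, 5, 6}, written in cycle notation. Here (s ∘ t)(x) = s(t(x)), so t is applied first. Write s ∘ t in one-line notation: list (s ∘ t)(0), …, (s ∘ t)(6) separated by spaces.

2 1 6 5 3 4 0

For each element, apply t then s: 0 → 6 → 2; 1 → 3 → 1; 2 → 2 → 6; 3 → 0 → 5; 4 → 1 → 3; 5 → 5 → 4; 6 → 4 → 0.
Collecting the images, s ∘ t = [2 1 6 5 3 4 0].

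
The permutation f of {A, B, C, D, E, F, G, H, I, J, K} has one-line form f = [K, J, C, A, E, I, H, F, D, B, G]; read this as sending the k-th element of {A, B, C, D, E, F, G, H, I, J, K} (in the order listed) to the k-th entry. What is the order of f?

Writing f as disjoint cycles, the cycle lengths are 7, 2, 1, 1.
The order of f is the least common multiple of its cycle lengths: lcm(7, 2) = 14.

14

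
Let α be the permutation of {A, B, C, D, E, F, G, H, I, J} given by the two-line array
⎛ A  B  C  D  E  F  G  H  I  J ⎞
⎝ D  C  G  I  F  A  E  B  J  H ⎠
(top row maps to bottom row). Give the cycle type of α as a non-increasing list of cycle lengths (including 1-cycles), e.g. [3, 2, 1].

[10]

The disjoint cycles are (A, D, I, J, H, B, C, G, E, F), with lengths 10 in non-increasing order.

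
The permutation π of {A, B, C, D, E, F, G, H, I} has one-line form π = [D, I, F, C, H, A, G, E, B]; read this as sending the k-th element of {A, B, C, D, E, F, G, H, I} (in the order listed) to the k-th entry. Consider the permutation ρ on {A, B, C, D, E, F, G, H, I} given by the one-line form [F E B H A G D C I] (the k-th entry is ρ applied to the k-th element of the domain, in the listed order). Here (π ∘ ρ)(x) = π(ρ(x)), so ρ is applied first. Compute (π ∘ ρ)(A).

(π ∘ ρ)(A) = π(ρ(A)). ρ(A) = F, then π(F) = A. So (π ∘ ρ)(A) = A.

A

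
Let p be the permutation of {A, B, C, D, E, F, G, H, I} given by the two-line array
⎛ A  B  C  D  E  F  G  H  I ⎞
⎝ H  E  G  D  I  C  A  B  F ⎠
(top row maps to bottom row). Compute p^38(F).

Tracing F → C → … returns to F after 8 steps, so F lies in an 8-cycle (A, H, B, E, I, F, C, G).
Powers repeat with period 8 on this cycle, and 38 mod 8 = 6, so p^38(F) = p^6(F).
Stepping 6 places around the cycle: F → C → G → A → H → B → E.

E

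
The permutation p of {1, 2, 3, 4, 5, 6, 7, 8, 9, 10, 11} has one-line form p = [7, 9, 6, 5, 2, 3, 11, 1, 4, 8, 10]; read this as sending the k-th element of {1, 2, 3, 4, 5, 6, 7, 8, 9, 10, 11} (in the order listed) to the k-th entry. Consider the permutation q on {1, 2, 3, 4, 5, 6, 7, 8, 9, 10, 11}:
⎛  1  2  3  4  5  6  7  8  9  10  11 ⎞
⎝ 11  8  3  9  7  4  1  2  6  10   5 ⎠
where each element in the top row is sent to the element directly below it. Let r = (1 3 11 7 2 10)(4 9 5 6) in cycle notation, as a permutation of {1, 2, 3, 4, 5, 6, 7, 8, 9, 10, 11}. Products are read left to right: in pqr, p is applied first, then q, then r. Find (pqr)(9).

5

Chase 9: p(9) = 4; q(4) = 9; r(9) = 5. Hence (pqr)(9) = 5.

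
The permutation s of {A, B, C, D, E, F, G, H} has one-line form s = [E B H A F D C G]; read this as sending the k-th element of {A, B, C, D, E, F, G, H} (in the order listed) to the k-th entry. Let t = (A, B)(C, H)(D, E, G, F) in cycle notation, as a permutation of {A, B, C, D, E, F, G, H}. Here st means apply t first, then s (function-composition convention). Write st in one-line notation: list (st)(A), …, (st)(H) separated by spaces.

B E G F C A D H

For each element, apply t then s: A → B → B; B → A → E; C → H → G; D → E → F; E → G → C; F → D → A; G → F → D; H → C → H.
Collecting the images, st = [B E G F C A D H].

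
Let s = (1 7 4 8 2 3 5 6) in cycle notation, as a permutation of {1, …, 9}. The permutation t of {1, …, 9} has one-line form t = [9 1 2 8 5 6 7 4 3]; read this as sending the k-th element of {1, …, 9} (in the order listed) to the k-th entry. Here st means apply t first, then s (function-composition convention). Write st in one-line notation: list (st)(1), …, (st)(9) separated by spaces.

9 7 3 2 6 1 4 8 5

(st)(x) = s(t(x)). Computing each image: s(t(1)) = s(9) = 9, s(t(2)) = s(1) = 7, s(t(3)) = s(2) = 3, s(t(4)) = s(8) = 2, s(t(5)) = s(5) = 6, s(t(6)) = s(6) = 1, s(t(7)) = s(7) = 4, s(t(8)) = s(4) = 8, s(t(9)) = s(3) = 5.
Hence st = [9 7 3 2 6 1 4 8 5].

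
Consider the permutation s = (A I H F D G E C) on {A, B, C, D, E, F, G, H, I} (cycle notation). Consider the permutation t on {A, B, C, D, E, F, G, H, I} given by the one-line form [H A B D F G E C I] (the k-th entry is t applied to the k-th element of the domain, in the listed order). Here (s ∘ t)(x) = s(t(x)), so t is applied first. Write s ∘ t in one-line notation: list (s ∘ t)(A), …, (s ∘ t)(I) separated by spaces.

F I B G D E C A H

(s ∘ t)(x) = s(t(x)). Computing each image: s(t(A)) = s(H) = F, s(t(B)) = s(A) = I, s(t(C)) = s(B) = B, s(t(D)) = s(D) = G, s(t(E)) = s(F) = D, s(t(F)) = s(G) = E, s(t(G)) = s(E) = C, s(t(H)) = s(C) = A, s(t(I)) = s(I) = H.
Hence s ∘ t = [F I B G D E C A H].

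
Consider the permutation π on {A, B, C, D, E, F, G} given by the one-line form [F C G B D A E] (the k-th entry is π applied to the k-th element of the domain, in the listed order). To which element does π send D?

D is element number 4 of the domain, and entry number 4 of the one-line form is B, so π(D) = B.

B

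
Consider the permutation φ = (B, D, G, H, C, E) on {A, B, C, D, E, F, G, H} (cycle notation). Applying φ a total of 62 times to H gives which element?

H lies in the 6-cycle (B, D, G, H, C, E).
Powers repeat with period 6 on this cycle, and 62 mod 6 = 2, so φ^62(H) = φ^2(H).
Stepping 2 places around the cycle: H → C → E.

E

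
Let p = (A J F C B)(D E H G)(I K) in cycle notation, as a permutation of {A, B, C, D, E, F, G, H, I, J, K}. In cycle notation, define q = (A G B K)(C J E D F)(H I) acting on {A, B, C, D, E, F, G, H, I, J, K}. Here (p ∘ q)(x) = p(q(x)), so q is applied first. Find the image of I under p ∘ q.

q(I) = H, then p(H) = G; composing gives (p ∘ q)(I) = G.

G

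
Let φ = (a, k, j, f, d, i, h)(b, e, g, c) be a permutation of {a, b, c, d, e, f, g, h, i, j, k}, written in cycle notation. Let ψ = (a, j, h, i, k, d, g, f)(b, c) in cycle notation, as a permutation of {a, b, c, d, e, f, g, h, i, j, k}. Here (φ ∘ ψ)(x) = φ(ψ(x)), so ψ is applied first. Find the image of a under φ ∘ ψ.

(φ ∘ ψ)(a) = φ(ψ(a)). ψ(a) = j, then φ(j) = f. So (φ ∘ ψ)(a) = f.

f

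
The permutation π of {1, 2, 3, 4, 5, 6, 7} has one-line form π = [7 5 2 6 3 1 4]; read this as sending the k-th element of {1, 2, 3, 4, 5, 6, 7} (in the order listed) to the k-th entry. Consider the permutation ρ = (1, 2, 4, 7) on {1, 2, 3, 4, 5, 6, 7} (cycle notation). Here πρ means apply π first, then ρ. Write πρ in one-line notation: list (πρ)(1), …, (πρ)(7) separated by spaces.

1 5 4 6 3 2 7

(πρ)(x) = ρ(π(x)). Computing each image: ρ(π(1)) = ρ(7) = 1, ρ(π(2)) = ρ(5) = 5, ρ(π(3)) = ρ(2) = 4, ρ(π(4)) = ρ(6) = 6, ρ(π(5)) = ρ(3) = 3, ρ(π(6)) = ρ(1) = 2, ρ(π(7)) = ρ(4) = 7.
Hence πρ = [1 5 4 6 3 2 7].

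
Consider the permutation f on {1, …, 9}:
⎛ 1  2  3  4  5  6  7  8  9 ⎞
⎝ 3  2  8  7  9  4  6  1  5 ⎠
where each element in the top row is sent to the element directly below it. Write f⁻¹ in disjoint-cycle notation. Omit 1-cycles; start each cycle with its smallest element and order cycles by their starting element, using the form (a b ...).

(1 8 3)(4 6 7)(5 9)

First write f in disjoint cycles: (1 3 8)(4 7 6)(5 9).
Reversing each cycle (and rotating so the smallest element leads) gives f⁻¹ = (1 8 3)(4 6 7)(5 9).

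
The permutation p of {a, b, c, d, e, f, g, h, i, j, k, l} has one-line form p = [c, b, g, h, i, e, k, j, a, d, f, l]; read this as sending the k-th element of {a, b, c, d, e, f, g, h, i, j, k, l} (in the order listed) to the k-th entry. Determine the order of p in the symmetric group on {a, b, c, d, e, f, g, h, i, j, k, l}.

Writing p as disjoint cycles, the cycle lengths are 7, 3, 1, 1.
Since disjoint cycles commute, ord(p) = lcm(7, 3) = 21.

21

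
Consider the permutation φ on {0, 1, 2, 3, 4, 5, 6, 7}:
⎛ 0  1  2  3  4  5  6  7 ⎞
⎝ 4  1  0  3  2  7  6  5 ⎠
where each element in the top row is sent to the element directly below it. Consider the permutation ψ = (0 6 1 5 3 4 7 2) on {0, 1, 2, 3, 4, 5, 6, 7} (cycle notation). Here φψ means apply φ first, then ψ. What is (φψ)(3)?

4

(φψ)(3) = ψ(φ(3)). φ(3) = 3, then ψ(3) = 4. So (φψ)(3) = 4.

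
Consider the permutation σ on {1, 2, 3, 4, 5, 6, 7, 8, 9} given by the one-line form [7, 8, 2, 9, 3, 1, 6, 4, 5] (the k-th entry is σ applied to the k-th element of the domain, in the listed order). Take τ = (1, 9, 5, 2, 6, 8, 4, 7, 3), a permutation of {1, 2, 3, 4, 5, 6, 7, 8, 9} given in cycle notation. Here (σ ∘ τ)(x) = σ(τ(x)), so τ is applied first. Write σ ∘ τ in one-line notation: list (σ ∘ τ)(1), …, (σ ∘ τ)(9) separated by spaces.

Chase each element through τ then σ: 1 → 9 → 5; 2 → 6 → 1; 3 → 1 → 7; 4 → 7 → 6; 5 → 2 → 8; 6 → 8 → 4; 7 → 3 → 2; 8 → 4 → 9; 9 → 5 → 3.
Collecting the images, σ ∘ τ = [5 1 7 6 8 4 2 9 3].

5 1 7 6 8 4 2 9 3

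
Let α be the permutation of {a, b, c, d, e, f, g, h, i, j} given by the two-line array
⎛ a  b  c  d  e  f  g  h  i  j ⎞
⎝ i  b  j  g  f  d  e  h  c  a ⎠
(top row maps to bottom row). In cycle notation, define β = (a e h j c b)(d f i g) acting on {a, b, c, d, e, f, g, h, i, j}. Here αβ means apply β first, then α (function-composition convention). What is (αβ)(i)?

(αβ)(i) = α(β(i)). β(i) = g, then α(g) = e. So (αβ)(i) = e.

e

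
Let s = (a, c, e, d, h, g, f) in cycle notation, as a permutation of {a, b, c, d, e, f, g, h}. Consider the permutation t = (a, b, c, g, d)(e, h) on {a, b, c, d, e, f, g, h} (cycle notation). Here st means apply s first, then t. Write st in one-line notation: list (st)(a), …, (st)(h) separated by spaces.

g c h e a b f d

Chase each element through s then t: a → c → g; b → b → c; c → e → h; d → h → e; e → d → a; f → a → b; g → f → f; h → g → d.
So st in one-line form is g c h e a b f d.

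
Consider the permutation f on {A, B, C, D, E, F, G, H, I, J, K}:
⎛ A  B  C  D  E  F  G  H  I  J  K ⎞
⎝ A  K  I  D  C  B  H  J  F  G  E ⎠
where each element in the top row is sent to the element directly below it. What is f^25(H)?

J

Tracing H → J → … returns to H after 3 steps, so H lies in a 3-cycle (G, H, J).
Since the cycle has length 3, f^25 acts on it the same as f^1 (25 mod 3 = 1).
Stepping 1 place around the cycle: H → J.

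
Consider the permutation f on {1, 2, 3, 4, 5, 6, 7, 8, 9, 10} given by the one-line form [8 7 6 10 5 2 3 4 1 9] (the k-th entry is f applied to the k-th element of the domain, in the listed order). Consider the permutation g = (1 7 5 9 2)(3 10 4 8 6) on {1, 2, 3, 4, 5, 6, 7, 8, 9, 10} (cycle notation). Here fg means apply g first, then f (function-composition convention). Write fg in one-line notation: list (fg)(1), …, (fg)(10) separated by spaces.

(fg)(x) = f(g(x)). Computing each image: f(g(1)) = f(7) = 3, f(g(2)) = f(1) = 8, f(g(3)) = f(10) = 9, f(g(4)) = f(8) = 4, f(g(5)) = f(9) = 1, f(g(6)) = f(3) = 6, f(g(7)) = f(5) = 5, f(g(8)) = f(6) = 2, f(g(9)) = f(2) = 7, f(g(10)) = f(4) = 10.
Hence fg = [3 8 9 4 1 6 5 2 7 10].

3 8 9 4 1 6 5 2 7 10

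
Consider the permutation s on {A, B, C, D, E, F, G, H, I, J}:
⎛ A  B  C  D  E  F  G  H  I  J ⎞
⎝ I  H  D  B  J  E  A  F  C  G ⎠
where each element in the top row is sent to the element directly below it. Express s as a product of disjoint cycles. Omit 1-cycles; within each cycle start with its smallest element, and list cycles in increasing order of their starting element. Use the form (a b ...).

From A: A → I → C → D → B → H → F → E → J → G → A, closing the cycle (A I C D B H F E J G).
Repeating from the next unused element and collecting all non-trivial cycles gives (A I C D B H F E J G).

(A I C D B H F E J G)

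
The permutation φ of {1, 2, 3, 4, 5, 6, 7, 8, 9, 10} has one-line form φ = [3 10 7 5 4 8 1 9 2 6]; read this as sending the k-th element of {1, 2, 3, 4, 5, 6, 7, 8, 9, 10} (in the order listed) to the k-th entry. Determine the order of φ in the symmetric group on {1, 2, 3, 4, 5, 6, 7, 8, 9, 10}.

The disjoint-cycle form of φ has cycle lengths 5, 3, 2.
The order is lcm(5, 3, 2) = 30.

30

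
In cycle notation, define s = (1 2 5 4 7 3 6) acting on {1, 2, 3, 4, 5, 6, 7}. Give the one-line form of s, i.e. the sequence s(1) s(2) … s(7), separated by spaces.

Image by image: 1↦2, 2↦5, 3↦6, 4↦7, 5↦4, 6↦1, 7↦3.
Listing these in domain order gives 2 5 6 7 4 1 3.

2 5 6 7 4 1 3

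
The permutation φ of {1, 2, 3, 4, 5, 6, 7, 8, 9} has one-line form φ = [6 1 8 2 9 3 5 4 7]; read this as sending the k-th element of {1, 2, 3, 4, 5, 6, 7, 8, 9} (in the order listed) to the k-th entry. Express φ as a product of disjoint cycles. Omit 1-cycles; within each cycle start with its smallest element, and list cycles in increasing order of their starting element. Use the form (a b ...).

(1 6 3 8 4 2)(5 9 7)

Start at 1 and follow images: 1 → 6 → 3 → 8 → 4 → 2 → 1, giving the cycle (1 6 3 8 4 2).
Continuing from each remaining unvisited element yields (1 6 3 8 4 2)(5 9 7).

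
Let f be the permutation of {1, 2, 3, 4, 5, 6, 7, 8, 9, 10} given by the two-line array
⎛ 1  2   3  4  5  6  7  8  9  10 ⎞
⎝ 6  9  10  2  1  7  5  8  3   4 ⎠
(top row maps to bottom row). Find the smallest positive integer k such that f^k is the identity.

Decomposing into disjoint cycles gives cycle lengths 5, 4, 1.
Since disjoint cycles commute, ord(f) = lcm(5, 4) = 20.

20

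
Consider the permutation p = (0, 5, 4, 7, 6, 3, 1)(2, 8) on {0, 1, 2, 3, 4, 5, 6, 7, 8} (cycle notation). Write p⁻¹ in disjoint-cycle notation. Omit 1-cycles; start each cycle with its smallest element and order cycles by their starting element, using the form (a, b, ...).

The inverse reverses each cycle.
Reversing each cycle of p and rotating so the smallest element leads gives (0, 1, 3, 6, 7, 4, 5)(2, 8).

(0, 1, 3, 6, 7, 4, 5)(2, 8)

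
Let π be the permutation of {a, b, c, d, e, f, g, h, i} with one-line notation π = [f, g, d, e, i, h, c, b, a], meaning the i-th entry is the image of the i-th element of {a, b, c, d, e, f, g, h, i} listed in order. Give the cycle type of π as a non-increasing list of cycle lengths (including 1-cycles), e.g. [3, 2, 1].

The disjoint cycles are (a, f, h, b, g, c, d, e, i), with lengths 9 in non-increasing order.

[9]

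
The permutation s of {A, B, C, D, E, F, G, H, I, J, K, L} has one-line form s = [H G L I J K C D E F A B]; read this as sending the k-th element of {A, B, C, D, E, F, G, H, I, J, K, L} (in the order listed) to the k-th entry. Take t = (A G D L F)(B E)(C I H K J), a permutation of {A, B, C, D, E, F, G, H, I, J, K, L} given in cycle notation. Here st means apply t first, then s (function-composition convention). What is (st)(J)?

First apply t: t(J) = C, then s(C) = L. Thus (st)(J) = L.

L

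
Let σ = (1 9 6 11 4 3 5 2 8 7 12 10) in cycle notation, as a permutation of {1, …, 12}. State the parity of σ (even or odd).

odd

The cycle lengths are 12.
A cycle of length ℓ contributes ℓ−1 transpositions, so σ is a product of 11 transpositions — odd.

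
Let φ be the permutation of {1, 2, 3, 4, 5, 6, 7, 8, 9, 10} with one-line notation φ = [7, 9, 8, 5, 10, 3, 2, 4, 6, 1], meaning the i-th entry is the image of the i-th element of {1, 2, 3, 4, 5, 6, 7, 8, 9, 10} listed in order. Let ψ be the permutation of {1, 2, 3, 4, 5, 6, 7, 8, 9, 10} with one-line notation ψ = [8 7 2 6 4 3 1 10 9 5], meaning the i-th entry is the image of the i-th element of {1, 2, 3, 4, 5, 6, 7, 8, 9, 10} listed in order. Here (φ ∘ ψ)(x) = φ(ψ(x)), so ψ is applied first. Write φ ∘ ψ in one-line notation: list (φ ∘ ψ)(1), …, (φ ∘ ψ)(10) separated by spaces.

4 2 9 3 5 8 7 1 6 10

(φ ∘ ψ)(x) = φ(ψ(x)). Computing each image: φ(ψ(1)) = φ(8) = 4, φ(ψ(2)) = φ(7) = 2, φ(ψ(3)) = φ(2) = 9, φ(ψ(4)) = φ(6) = 3, φ(ψ(5)) = φ(4) = 5, φ(ψ(6)) = φ(3) = 8, φ(ψ(7)) = φ(1) = 7, φ(ψ(8)) = φ(10) = 1, φ(ψ(9)) = φ(9) = 6, φ(ψ(10)) = φ(5) = 10.
Hence φ ∘ ψ = [4 2 9 3 5 8 7 1 6 10].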